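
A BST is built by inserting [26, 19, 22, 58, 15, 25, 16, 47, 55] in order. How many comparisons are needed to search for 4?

Search path for 4: 26 -> 19 -> 15
Found: False
Comparisons: 3


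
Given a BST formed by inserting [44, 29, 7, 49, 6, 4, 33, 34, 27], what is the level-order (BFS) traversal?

Tree insertion order: [44, 29, 7, 49, 6, 4, 33, 34, 27]
Tree (level-order array): [44, 29, 49, 7, 33, None, None, 6, 27, None, 34, 4]
BFS from the root, enqueuing left then right child of each popped node:
  queue [44] -> pop 44, enqueue [29, 49], visited so far: [44]
  queue [29, 49] -> pop 29, enqueue [7, 33], visited so far: [44, 29]
  queue [49, 7, 33] -> pop 49, enqueue [none], visited so far: [44, 29, 49]
  queue [7, 33] -> pop 7, enqueue [6, 27], visited so far: [44, 29, 49, 7]
  queue [33, 6, 27] -> pop 33, enqueue [34], visited so far: [44, 29, 49, 7, 33]
  queue [6, 27, 34] -> pop 6, enqueue [4], visited so far: [44, 29, 49, 7, 33, 6]
  queue [27, 34, 4] -> pop 27, enqueue [none], visited so far: [44, 29, 49, 7, 33, 6, 27]
  queue [34, 4] -> pop 34, enqueue [none], visited so far: [44, 29, 49, 7, 33, 6, 27, 34]
  queue [4] -> pop 4, enqueue [none], visited so far: [44, 29, 49, 7, 33, 6, 27, 34, 4]
Result: [44, 29, 49, 7, 33, 6, 27, 34, 4]


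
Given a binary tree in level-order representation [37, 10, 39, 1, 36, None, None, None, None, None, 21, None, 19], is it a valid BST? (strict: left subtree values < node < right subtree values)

Level-order array: [37, 10, 39, 1, 36, None, None, None, None, None, 21, None, 19]
Validate using subtree bounds (lo, hi): at each node, require lo < value < hi,
then recurse left with hi=value and right with lo=value.
Preorder trace (stopping at first violation):
  at node 37 with bounds (-inf, +inf): OK
  at node 10 with bounds (-inf, 37): OK
  at node 1 with bounds (-inf, 10): OK
  at node 36 with bounds (10, 37): OK
  at node 21 with bounds (36, 37): VIOLATION
Node 21 violates its bound: not (36 < 21 < 37).
Result: Not a valid BST


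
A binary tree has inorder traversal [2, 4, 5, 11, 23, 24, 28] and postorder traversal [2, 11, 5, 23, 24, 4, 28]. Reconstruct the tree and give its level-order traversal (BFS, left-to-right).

Inorder:   [2, 4, 5, 11, 23, 24, 28]
Postorder: [2, 11, 5, 23, 24, 4, 28]
Algorithm: postorder visits root last, so walk postorder right-to-left;
each value is the root of the current inorder slice — split it at that
value, recurse on the right subtree first, then the left.
Recursive splits:
  root=28; inorder splits into left=[2, 4, 5, 11, 23, 24], right=[]
  root=4; inorder splits into left=[2], right=[5, 11, 23, 24]
  root=24; inorder splits into left=[5, 11, 23], right=[]
  root=23; inorder splits into left=[5, 11], right=[]
  root=5; inorder splits into left=[], right=[11]
  root=11; inorder splits into left=[], right=[]
  root=2; inorder splits into left=[], right=[]
Reconstructed level-order: [28, 4, 2, 24, 23, 5, 11]


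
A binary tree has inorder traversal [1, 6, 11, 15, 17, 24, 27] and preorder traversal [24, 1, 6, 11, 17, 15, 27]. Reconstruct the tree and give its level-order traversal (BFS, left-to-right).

Inorder:  [1, 6, 11, 15, 17, 24, 27]
Preorder: [24, 1, 6, 11, 17, 15, 27]
Algorithm: preorder visits root first, so consume preorder in order;
for each root, split the current inorder slice at that value into
left-subtree inorder and right-subtree inorder, then recurse.
Recursive splits:
  root=24; inorder splits into left=[1, 6, 11, 15, 17], right=[27]
  root=1; inorder splits into left=[], right=[6, 11, 15, 17]
  root=6; inorder splits into left=[], right=[11, 15, 17]
  root=11; inorder splits into left=[], right=[15, 17]
  root=17; inorder splits into left=[15], right=[]
  root=15; inorder splits into left=[], right=[]
  root=27; inorder splits into left=[], right=[]
Reconstructed level-order: [24, 1, 27, 6, 11, 17, 15]


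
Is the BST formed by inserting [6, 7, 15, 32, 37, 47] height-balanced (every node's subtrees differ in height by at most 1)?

Tree (level-order array): [6, None, 7, None, 15, None, 32, None, 37, None, 47]
Definition: a tree is height-balanced if, at every node, |h(left) - h(right)| <= 1 (empty subtree has height -1).
Bottom-up per-node check:
  node 47: h_left=-1, h_right=-1, diff=0 [OK], height=0
  node 37: h_left=-1, h_right=0, diff=1 [OK], height=1
  node 32: h_left=-1, h_right=1, diff=2 [FAIL (|-1-1|=2 > 1)], height=2
  node 15: h_left=-1, h_right=2, diff=3 [FAIL (|-1-2|=3 > 1)], height=3
  node 7: h_left=-1, h_right=3, diff=4 [FAIL (|-1-3|=4 > 1)], height=4
  node 6: h_left=-1, h_right=4, diff=5 [FAIL (|-1-4|=5 > 1)], height=5
Node 32 violates the condition: |-1 - 1| = 2 > 1.
Result: Not balanced


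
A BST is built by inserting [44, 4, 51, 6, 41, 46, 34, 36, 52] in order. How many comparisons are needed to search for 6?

Search path for 6: 44 -> 4 -> 6
Found: True
Comparisons: 3


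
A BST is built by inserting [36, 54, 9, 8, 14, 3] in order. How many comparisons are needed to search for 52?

Search path for 52: 36 -> 54
Found: False
Comparisons: 2


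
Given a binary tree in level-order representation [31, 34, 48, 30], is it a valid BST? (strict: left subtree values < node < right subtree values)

Level-order array: [31, 34, 48, 30]
Validate using subtree bounds (lo, hi): at each node, require lo < value < hi,
then recurse left with hi=value and right with lo=value.
Preorder trace (stopping at first violation):
  at node 31 with bounds (-inf, +inf): OK
  at node 34 with bounds (-inf, 31): VIOLATION
Node 34 violates its bound: not (-inf < 34 < 31).
Result: Not a valid BST


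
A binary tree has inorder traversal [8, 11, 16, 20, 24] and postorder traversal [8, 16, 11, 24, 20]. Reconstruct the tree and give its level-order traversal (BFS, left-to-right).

Inorder:   [8, 11, 16, 20, 24]
Postorder: [8, 16, 11, 24, 20]
Algorithm: postorder visits root last, so walk postorder right-to-left;
each value is the root of the current inorder slice — split it at that
value, recurse on the right subtree first, then the left.
Recursive splits:
  root=20; inorder splits into left=[8, 11, 16], right=[24]
  root=24; inorder splits into left=[], right=[]
  root=11; inorder splits into left=[8], right=[16]
  root=16; inorder splits into left=[], right=[]
  root=8; inorder splits into left=[], right=[]
Reconstructed level-order: [20, 11, 24, 8, 16]


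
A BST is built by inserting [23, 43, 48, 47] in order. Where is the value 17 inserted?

Starting tree (level order): [23, None, 43, None, 48, 47]
Insertion path: 23
Result: insert 17 as left child of 23
Final tree (level order): [23, 17, 43, None, None, None, 48, 47]


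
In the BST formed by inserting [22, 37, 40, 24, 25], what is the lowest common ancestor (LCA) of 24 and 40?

Tree insertion order: [22, 37, 40, 24, 25]
Tree (level-order array): [22, None, 37, 24, 40, None, 25]
In a BST, the LCA of p=24, q=40 is the first node v on the
root-to-leaf path with p <= v <= q (go left if both < v, right if both > v).
Walk from root:
  at 22: both 24 and 40 > 22, go right
  at 37: 24 <= 37 <= 40, this is the LCA
LCA = 37


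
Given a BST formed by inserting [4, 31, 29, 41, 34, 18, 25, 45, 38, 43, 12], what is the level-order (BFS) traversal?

Tree insertion order: [4, 31, 29, 41, 34, 18, 25, 45, 38, 43, 12]
Tree (level-order array): [4, None, 31, 29, 41, 18, None, 34, 45, 12, 25, None, 38, 43]
BFS from the root, enqueuing left then right child of each popped node:
  queue [4] -> pop 4, enqueue [31], visited so far: [4]
  queue [31] -> pop 31, enqueue [29, 41], visited so far: [4, 31]
  queue [29, 41] -> pop 29, enqueue [18], visited so far: [4, 31, 29]
  queue [41, 18] -> pop 41, enqueue [34, 45], visited so far: [4, 31, 29, 41]
  queue [18, 34, 45] -> pop 18, enqueue [12, 25], visited so far: [4, 31, 29, 41, 18]
  queue [34, 45, 12, 25] -> pop 34, enqueue [38], visited so far: [4, 31, 29, 41, 18, 34]
  queue [45, 12, 25, 38] -> pop 45, enqueue [43], visited so far: [4, 31, 29, 41, 18, 34, 45]
  queue [12, 25, 38, 43] -> pop 12, enqueue [none], visited so far: [4, 31, 29, 41, 18, 34, 45, 12]
  queue [25, 38, 43] -> pop 25, enqueue [none], visited so far: [4, 31, 29, 41, 18, 34, 45, 12, 25]
  queue [38, 43] -> pop 38, enqueue [none], visited so far: [4, 31, 29, 41, 18, 34, 45, 12, 25, 38]
  queue [43] -> pop 43, enqueue [none], visited so far: [4, 31, 29, 41, 18, 34, 45, 12, 25, 38, 43]
Result: [4, 31, 29, 41, 18, 34, 45, 12, 25, 38, 43]


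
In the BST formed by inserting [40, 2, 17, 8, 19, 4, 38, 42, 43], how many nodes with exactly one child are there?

Tree built from: [40, 2, 17, 8, 19, 4, 38, 42, 43]
Tree (level-order array): [40, 2, 42, None, 17, None, 43, 8, 19, None, None, 4, None, None, 38]
Rule: These are nodes with exactly 1 non-null child.
Per-node child counts:
  node 40: 2 child(ren)
  node 2: 1 child(ren)
  node 17: 2 child(ren)
  node 8: 1 child(ren)
  node 4: 0 child(ren)
  node 19: 1 child(ren)
  node 38: 0 child(ren)
  node 42: 1 child(ren)
  node 43: 0 child(ren)
Matching nodes: [2, 8, 19, 42]
Count of nodes with exactly one child: 4


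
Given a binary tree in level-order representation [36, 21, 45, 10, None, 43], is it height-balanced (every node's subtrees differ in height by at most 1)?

Tree (level-order array): [36, 21, 45, 10, None, 43]
Definition: a tree is height-balanced if, at every node, |h(left) - h(right)| <= 1 (empty subtree has height -1).
Bottom-up per-node check:
  node 10: h_left=-1, h_right=-1, diff=0 [OK], height=0
  node 21: h_left=0, h_right=-1, diff=1 [OK], height=1
  node 43: h_left=-1, h_right=-1, diff=0 [OK], height=0
  node 45: h_left=0, h_right=-1, diff=1 [OK], height=1
  node 36: h_left=1, h_right=1, diff=0 [OK], height=2
All nodes satisfy the balance condition.
Result: Balanced


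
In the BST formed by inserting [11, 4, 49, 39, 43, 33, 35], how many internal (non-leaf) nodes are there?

Tree built from: [11, 4, 49, 39, 43, 33, 35]
Tree (level-order array): [11, 4, 49, None, None, 39, None, 33, 43, None, 35]
Rule: An internal node has at least one child.
Per-node child counts:
  node 11: 2 child(ren)
  node 4: 0 child(ren)
  node 49: 1 child(ren)
  node 39: 2 child(ren)
  node 33: 1 child(ren)
  node 35: 0 child(ren)
  node 43: 0 child(ren)
Matching nodes: [11, 49, 39, 33]
Count of internal (non-leaf) nodes: 4


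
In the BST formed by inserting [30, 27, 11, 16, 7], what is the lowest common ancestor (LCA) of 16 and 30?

Tree insertion order: [30, 27, 11, 16, 7]
Tree (level-order array): [30, 27, None, 11, None, 7, 16]
In a BST, the LCA of p=16, q=30 is the first node v on the
root-to-leaf path with p <= v <= q (go left if both < v, right if both > v).
Walk from root:
  at 30: 16 <= 30 <= 30, this is the LCA
LCA = 30


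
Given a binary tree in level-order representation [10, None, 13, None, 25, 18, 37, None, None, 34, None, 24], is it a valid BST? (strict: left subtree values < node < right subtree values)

Level-order array: [10, None, 13, None, 25, 18, 37, None, None, 34, None, 24]
Validate using subtree bounds (lo, hi): at each node, require lo < value < hi,
then recurse left with hi=value and right with lo=value.
Preorder trace (stopping at first violation):
  at node 10 with bounds (-inf, +inf): OK
  at node 13 with bounds (10, +inf): OK
  at node 25 with bounds (13, +inf): OK
  at node 18 with bounds (13, 25): OK
  at node 37 with bounds (25, +inf): OK
  at node 34 with bounds (25, 37): OK
  at node 24 with bounds (25, 34): VIOLATION
Node 24 violates its bound: not (25 < 24 < 34).
Result: Not a valid BST


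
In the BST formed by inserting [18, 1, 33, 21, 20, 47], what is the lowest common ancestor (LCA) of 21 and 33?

Tree insertion order: [18, 1, 33, 21, 20, 47]
Tree (level-order array): [18, 1, 33, None, None, 21, 47, 20]
In a BST, the LCA of p=21, q=33 is the first node v on the
root-to-leaf path with p <= v <= q (go left if both < v, right if both > v).
Walk from root:
  at 18: both 21 and 33 > 18, go right
  at 33: 21 <= 33 <= 33, this is the LCA
LCA = 33


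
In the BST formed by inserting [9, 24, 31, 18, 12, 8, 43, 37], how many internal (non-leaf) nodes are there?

Tree built from: [9, 24, 31, 18, 12, 8, 43, 37]
Tree (level-order array): [9, 8, 24, None, None, 18, 31, 12, None, None, 43, None, None, 37]
Rule: An internal node has at least one child.
Per-node child counts:
  node 9: 2 child(ren)
  node 8: 0 child(ren)
  node 24: 2 child(ren)
  node 18: 1 child(ren)
  node 12: 0 child(ren)
  node 31: 1 child(ren)
  node 43: 1 child(ren)
  node 37: 0 child(ren)
Matching nodes: [9, 24, 18, 31, 43]
Count of internal (non-leaf) nodes: 5


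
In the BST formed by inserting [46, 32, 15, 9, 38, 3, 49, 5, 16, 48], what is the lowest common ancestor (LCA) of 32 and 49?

Tree insertion order: [46, 32, 15, 9, 38, 3, 49, 5, 16, 48]
Tree (level-order array): [46, 32, 49, 15, 38, 48, None, 9, 16, None, None, None, None, 3, None, None, None, None, 5]
In a BST, the LCA of p=32, q=49 is the first node v on the
root-to-leaf path with p <= v <= q (go left if both < v, right if both > v).
Walk from root:
  at 46: 32 <= 46 <= 49, this is the LCA
LCA = 46


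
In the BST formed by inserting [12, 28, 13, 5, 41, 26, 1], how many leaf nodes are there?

Tree built from: [12, 28, 13, 5, 41, 26, 1]
Tree (level-order array): [12, 5, 28, 1, None, 13, 41, None, None, None, 26]
Rule: A leaf has 0 children.
Per-node child counts:
  node 12: 2 child(ren)
  node 5: 1 child(ren)
  node 1: 0 child(ren)
  node 28: 2 child(ren)
  node 13: 1 child(ren)
  node 26: 0 child(ren)
  node 41: 0 child(ren)
Matching nodes: [1, 26, 41]
Count of leaf nodes: 3


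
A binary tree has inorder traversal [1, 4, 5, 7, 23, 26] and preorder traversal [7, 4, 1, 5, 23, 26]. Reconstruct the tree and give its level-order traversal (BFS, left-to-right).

Inorder:  [1, 4, 5, 7, 23, 26]
Preorder: [7, 4, 1, 5, 23, 26]
Algorithm: preorder visits root first, so consume preorder in order;
for each root, split the current inorder slice at that value into
left-subtree inorder and right-subtree inorder, then recurse.
Recursive splits:
  root=7; inorder splits into left=[1, 4, 5], right=[23, 26]
  root=4; inorder splits into left=[1], right=[5]
  root=1; inorder splits into left=[], right=[]
  root=5; inorder splits into left=[], right=[]
  root=23; inorder splits into left=[], right=[26]
  root=26; inorder splits into left=[], right=[]
Reconstructed level-order: [7, 4, 23, 1, 5, 26]


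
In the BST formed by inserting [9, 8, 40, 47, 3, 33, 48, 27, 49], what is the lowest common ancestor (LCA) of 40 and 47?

Tree insertion order: [9, 8, 40, 47, 3, 33, 48, 27, 49]
Tree (level-order array): [9, 8, 40, 3, None, 33, 47, None, None, 27, None, None, 48, None, None, None, 49]
In a BST, the LCA of p=40, q=47 is the first node v on the
root-to-leaf path with p <= v <= q (go left if both < v, right if both > v).
Walk from root:
  at 9: both 40 and 47 > 9, go right
  at 40: 40 <= 40 <= 47, this is the LCA
LCA = 40


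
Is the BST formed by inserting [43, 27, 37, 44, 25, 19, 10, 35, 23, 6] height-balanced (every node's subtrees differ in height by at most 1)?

Tree (level-order array): [43, 27, 44, 25, 37, None, None, 19, None, 35, None, 10, 23, None, None, 6]
Definition: a tree is height-balanced if, at every node, |h(left) - h(right)| <= 1 (empty subtree has height -1).
Bottom-up per-node check:
  node 6: h_left=-1, h_right=-1, diff=0 [OK], height=0
  node 10: h_left=0, h_right=-1, diff=1 [OK], height=1
  node 23: h_left=-1, h_right=-1, diff=0 [OK], height=0
  node 19: h_left=1, h_right=0, diff=1 [OK], height=2
  node 25: h_left=2, h_right=-1, diff=3 [FAIL (|2--1|=3 > 1)], height=3
  node 35: h_left=-1, h_right=-1, diff=0 [OK], height=0
  node 37: h_left=0, h_right=-1, diff=1 [OK], height=1
  node 27: h_left=3, h_right=1, diff=2 [FAIL (|3-1|=2 > 1)], height=4
  node 44: h_left=-1, h_right=-1, diff=0 [OK], height=0
  node 43: h_left=4, h_right=0, diff=4 [FAIL (|4-0|=4 > 1)], height=5
Node 25 violates the condition: |2 - -1| = 3 > 1.
Result: Not balanced


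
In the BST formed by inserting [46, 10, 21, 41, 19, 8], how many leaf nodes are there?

Tree built from: [46, 10, 21, 41, 19, 8]
Tree (level-order array): [46, 10, None, 8, 21, None, None, 19, 41]
Rule: A leaf has 0 children.
Per-node child counts:
  node 46: 1 child(ren)
  node 10: 2 child(ren)
  node 8: 0 child(ren)
  node 21: 2 child(ren)
  node 19: 0 child(ren)
  node 41: 0 child(ren)
Matching nodes: [8, 19, 41]
Count of leaf nodes: 3


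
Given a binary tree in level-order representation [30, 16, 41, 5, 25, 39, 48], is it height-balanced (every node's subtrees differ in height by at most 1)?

Tree (level-order array): [30, 16, 41, 5, 25, 39, 48]
Definition: a tree is height-balanced if, at every node, |h(left) - h(right)| <= 1 (empty subtree has height -1).
Bottom-up per-node check:
  node 5: h_left=-1, h_right=-1, diff=0 [OK], height=0
  node 25: h_left=-1, h_right=-1, diff=0 [OK], height=0
  node 16: h_left=0, h_right=0, diff=0 [OK], height=1
  node 39: h_left=-1, h_right=-1, diff=0 [OK], height=0
  node 48: h_left=-1, h_right=-1, diff=0 [OK], height=0
  node 41: h_left=0, h_right=0, diff=0 [OK], height=1
  node 30: h_left=1, h_right=1, diff=0 [OK], height=2
All nodes satisfy the balance condition.
Result: Balanced


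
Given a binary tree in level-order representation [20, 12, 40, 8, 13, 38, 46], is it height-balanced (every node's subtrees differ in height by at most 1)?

Tree (level-order array): [20, 12, 40, 8, 13, 38, 46]
Definition: a tree is height-balanced if, at every node, |h(left) - h(right)| <= 1 (empty subtree has height -1).
Bottom-up per-node check:
  node 8: h_left=-1, h_right=-1, diff=0 [OK], height=0
  node 13: h_left=-1, h_right=-1, diff=0 [OK], height=0
  node 12: h_left=0, h_right=0, diff=0 [OK], height=1
  node 38: h_left=-1, h_right=-1, diff=0 [OK], height=0
  node 46: h_left=-1, h_right=-1, diff=0 [OK], height=0
  node 40: h_left=0, h_right=0, diff=0 [OK], height=1
  node 20: h_left=1, h_right=1, diff=0 [OK], height=2
All nodes satisfy the balance condition.
Result: Balanced


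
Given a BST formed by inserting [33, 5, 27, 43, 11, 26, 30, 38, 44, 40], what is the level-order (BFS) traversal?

Tree insertion order: [33, 5, 27, 43, 11, 26, 30, 38, 44, 40]
Tree (level-order array): [33, 5, 43, None, 27, 38, 44, 11, 30, None, 40, None, None, None, 26]
BFS from the root, enqueuing left then right child of each popped node:
  queue [33] -> pop 33, enqueue [5, 43], visited so far: [33]
  queue [5, 43] -> pop 5, enqueue [27], visited so far: [33, 5]
  queue [43, 27] -> pop 43, enqueue [38, 44], visited so far: [33, 5, 43]
  queue [27, 38, 44] -> pop 27, enqueue [11, 30], visited so far: [33, 5, 43, 27]
  queue [38, 44, 11, 30] -> pop 38, enqueue [40], visited so far: [33, 5, 43, 27, 38]
  queue [44, 11, 30, 40] -> pop 44, enqueue [none], visited so far: [33, 5, 43, 27, 38, 44]
  queue [11, 30, 40] -> pop 11, enqueue [26], visited so far: [33, 5, 43, 27, 38, 44, 11]
  queue [30, 40, 26] -> pop 30, enqueue [none], visited so far: [33, 5, 43, 27, 38, 44, 11, 30]
  queue [40, 26] -> pop 40, enqueue [none], visited so far: [33, 5, 43, 27, 38, 44, 11, 30, 40]
  queue [26] -> pop 26, enqueue [none], visited so far: [33, 5, 43, 27, 38, 44, 11, 30, 40, 26]
Result: [33, 5, 43, 27, 38, 44, 11, 30, 40, 26]


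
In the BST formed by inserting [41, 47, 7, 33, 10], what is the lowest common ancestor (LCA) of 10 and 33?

Tree insertion order: [41, 47, 7, 33, 10]
Tree (level-order array): [41, 7, 47, None, 33, None, None, 10]
In a BST, the LCA of p=10, q=33 is the first node v on the
root-to-leaf path with p <= v <= q (go left if both < v, right if both > v).
Walk from root:
  at 41: both 10 and 33 < 41, go left
  at 7: both 10 and 33 > 7, go right
  at 33: 10 <= 33 <= 33, this is the LCA
LCA = 33


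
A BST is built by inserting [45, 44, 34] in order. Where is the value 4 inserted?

Starting tree (level order): [45, 44, None, 34]
Insertion path: 45 -> 44 -> 34
Result: insert 4 as left child of 34
Final tree (level order): [45, 44, None, 34, None, 4]


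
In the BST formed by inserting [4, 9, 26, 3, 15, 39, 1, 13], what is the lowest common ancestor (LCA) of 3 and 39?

Tree insertion order: [4, 9, 26, 3, 15, 39, 1, 13]
Tree (level-order array): [4, 3, 9, 1, None, None, 26, None, None, 15, 39, 13]
In a BST, the LCA of p=3, q=39 is the first node v on the
root-to-leaf path with p <= v <= q (go left if both < v, right if both > v).
Walk from root:
  at 4: 3 <= 4 <= 39, this is the LCA
LCA = 4


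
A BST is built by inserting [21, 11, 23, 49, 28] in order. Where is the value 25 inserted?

Starting tree (level order): [21, 11, 23, None, None, None, 49, 28]
Insertion path: 21 -> 23 -> 49 -> 28
Result: insert 25 as left child of 28
Final tree (level order): [21, 11, 23, None, None, None, 49, 28, None, 25]


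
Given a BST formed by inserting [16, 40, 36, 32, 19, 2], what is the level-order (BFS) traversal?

Tree insertion order: [16, 40, 36, 32, 19, 2]
Tree (level-order array): [16, 2, 40, None, None, 36, None, 32, None, 19]
BFS from the root, enqueuing left then right child of each popped node:
  queue [16] -> pop 16, enqueue [2, 40], visited so far: [16]
  queue [2, 40] -> pop 2, enqueue [none], visited so far: [16, 2]
  queue [40] -> pop 40, enqueue [36], visited so far: [16, 2, 40]
  queue [36] -> pop 36, enqueue [32], visited so far: [16, 2, 40, 36]
  queue [32] -> pop 32, enqueue [19], visited so far: [16, 2, 40, 36, 32]
  queue [19] -> pop 19, enqueue [none], visited so far: [16, 2, 40, 36, 32, 19]
Result: [16, 2, 40, 36, 32, 19]


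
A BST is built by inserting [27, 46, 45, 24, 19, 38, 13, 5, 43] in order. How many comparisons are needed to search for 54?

Search path for 54: 27 -> 46
Found: False
Comparisons: 2


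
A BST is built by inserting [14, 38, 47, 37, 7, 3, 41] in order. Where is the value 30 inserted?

Starting tree (level order): [14, 7, 38, 3, None, 37, 47, None, None, None, None, 41]
Insertion path: 14 -> 38 -> 37
Result: insert 30 as left child of 37
Final tree (level order): [14, 7, 38, 3, None, 37, 47, None, None, 30, None, 41]


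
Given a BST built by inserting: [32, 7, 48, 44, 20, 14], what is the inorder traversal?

Tree insertion order: [32, 7, 48, 44, 20, 14]
Tree (level-order array): [32, 7, 48, None, 20, 44, None, 14]
Inorder traversal: [7, 14, 20, 32, 44, 48]


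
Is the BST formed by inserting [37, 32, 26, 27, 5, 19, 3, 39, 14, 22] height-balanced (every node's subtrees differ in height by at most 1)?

Tree (level-order array): [37, 32, 39, 26, None, None, None, 5, 27, 3, 19, None, None, None, None, 14, 22]
Definition: a tree is height-balanced if, at every node, |h(left) - h(right)| <= 1 (empty subtree has height -1).
Bottom-up per-node check:
  node 3: h_left=-1, h_right=-1, diff=0 [OK], height=0
  node 14: h_left=-1, h_right=-1, diff=0 [OK], height=0
  node 22: h_left=-1, h_right=-1, diff=0 [OK], height=0
  node 19: h_left=0, h_right=0, diff=0 [OK], height=1
  node 5: h_left=0, h_right=1, diff=1 [OK], height=2
  node 27: h_left=-1, h_right=-1, diff=0 [OK], height=0
  node 26: h_left=2, h_right=0, diff=2 [FAIL (|2-0|=2 > 1)], height=3
  node 32: h_left=3, h_right=-1, diff=4 [FAIL (|3--1|=4 > 1)], height=4
  node 39: h_left=-1, h_right=-1, diff=0 [OK], height=0
  node 37: h_left=4, h_right=0, diff=4 [FAIL (|4-0|=4 > 1)], height=5
Node 26 violates the condition: |2 - 0| = 2 > 1.
Result: Not balanced


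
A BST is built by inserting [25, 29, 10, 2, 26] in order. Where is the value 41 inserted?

Starting tree (level order): [25, 10, 29, 2, None, 26]
Insertion path: 25 -> 29
Result: insert 41 as right child of 29
Final tree (level order): [25, 10, 29, 2, None, 26, 41]


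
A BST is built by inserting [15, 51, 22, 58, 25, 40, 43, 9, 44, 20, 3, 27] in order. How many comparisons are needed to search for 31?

Search path for 31: 15 -> 51 -> 22 -> 25 -> 40 -> 27
Found: False
Comparisons: 6


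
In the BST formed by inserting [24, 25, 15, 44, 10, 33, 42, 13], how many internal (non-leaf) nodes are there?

Tree built from: [24, 25, 15, 44, 10, 33, 42, 13]
Tree (level-order array): [24, 15, 25, 10, None, None, 44, None, 13, 33, None, None, None, None, 42]
Rule: An internal node has at least one child.
Per-node child counts:
  node 24: 2 child(ren)
  node 15: 1 child(ren)
  node 10: 1 child(ren)
  node 13: 0 child(ren)
  node 25: 1 child(ren)
  node 44: 1 child(ren)
  node 33: 1 child(ren)
  node 42: 0 child(ren)
Matching nodes: [24, 15, 10, 25, 44, 33]
Count of internal (non-leaf) nodes: 6


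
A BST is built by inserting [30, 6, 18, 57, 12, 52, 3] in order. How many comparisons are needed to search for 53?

Search path for 53: 30 -> 57 -> 52
Found: False
Comparisons: 3


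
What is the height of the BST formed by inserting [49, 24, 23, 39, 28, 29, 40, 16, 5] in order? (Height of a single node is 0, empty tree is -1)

Insertion order: [49, 24, 23, 39, 28, 29, 40, 16, 5]
Tree (level-order array): [49, 24, None, 23, 39, 16, None, 28, 40, 5, None, None, 29]
Compute height bottom-up (empty subtree = -1):
  height(5) = 1 + max(-1, -1) = 0
  height(16) = 1 + max(0, -1) = 1
  height(23) = 1 + max(1, -1) = 2
  height(29) = 1 + max(-1, -1) = 0
  height(28) = 1 + max(-1, 0) = 1
  height(40) = 1 + max(-1, -1) = 0
  height(39) = 1 + max(1, 0) = 2
  height(24) = 1 + max(2, 2) = 3
  height(49) = 1 + max(3, -1) = 4
Height = 4


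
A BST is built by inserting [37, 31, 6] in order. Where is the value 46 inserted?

Starting tree (level order): [37, 31, None, 6]
Insertion path: 37
Result: insert 46 as right child of 37
Final tree (level order): [37, 31, 46, 6]


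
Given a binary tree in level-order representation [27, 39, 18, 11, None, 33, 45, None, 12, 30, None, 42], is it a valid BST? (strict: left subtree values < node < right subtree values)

Level-order array: [27, 39, 18, 11, None, 33, 45, None, 12, 30, None, 42]
Validate using subtree bounds (lo, hi): at each node, require lo < value < hi,
then recurse left with hi=value and right with lo=value.
Preorder trace (stopping at first violation):
  at node 27 with bounds (-inf, +inf): OK
  at node 39 with bounds (-inf, 27): VIOLATION
Node 39 violates its bound: not (-inf < 39 < 27).
Result: Not a valid BST


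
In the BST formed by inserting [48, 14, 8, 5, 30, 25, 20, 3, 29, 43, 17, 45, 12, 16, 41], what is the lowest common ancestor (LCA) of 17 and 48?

Tree insertion order: [48, 14, 8, 5, 30, 25, 20, 3, 29, 43, 17, 45, 12, 16, 41]
Tree (level-order array): [48, 14, None, 8, 30, 5, 12, 25, 43, 3, None, None, None, 20, 29, 41, 45, None, None, 17, None, None, None, None, None, None, None, 16]
In a BST, the LCA of p=17, q=48 is the first node v on the
root-to-leaf path with p <= v <= q (go left if both < v, right if both > v).
Walk from root:
  at 48: 17 <= 48 <= 48, this is the LCA
LCA = 48


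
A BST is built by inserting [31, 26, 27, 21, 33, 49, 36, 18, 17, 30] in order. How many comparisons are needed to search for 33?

Search path for 33: 31 -> 33
Found: True
Comparisons: 2


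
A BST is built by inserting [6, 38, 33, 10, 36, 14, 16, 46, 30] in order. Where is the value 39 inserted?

Starting tree (level order): [6, None, 38, 33, 46, 10, 36, None, None, None, 14, None, None, None, 16, None, 30]
Insertion path: 6 -> 38 -> 46
Result: insert 39 as left child of 46
Final tree (level order): [6, None, 38, 33, 46, 10, 36, 39, None, None, 14, None, None, None, None, None, 16, None, 30]


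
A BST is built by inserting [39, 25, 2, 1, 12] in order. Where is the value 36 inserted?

Starting tree (level order): [39, 25, None, 2, None, 1, 12]
Insertion path: 39 -> 25
Result: insert 36 as right child of 25
Final tree (level order): [39, 25, None, 2, 36, 1, 12]


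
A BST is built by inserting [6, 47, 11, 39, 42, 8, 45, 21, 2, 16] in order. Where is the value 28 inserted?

Starting tree (level order): [6, 2, 47, None, None, 11, None, 8, 39, None, None, 21, 42, 16, None, None, 45]
Insertion path: 6 -> 47 -> 11 -> 39 -> 21
Result: insert 28 as right child of 21
Final tree (level order): [6, 2, 47, None, None, 11, None, 8, 39, None, None, 21, 42, 16, 28, None, 45]


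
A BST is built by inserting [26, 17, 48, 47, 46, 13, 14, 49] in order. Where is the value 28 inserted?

Starting tree (level order): [26, 17, 48, 13, None, 47, 49, None, 14, 46]
Insertion path: 26 -> 48 -> 47 -> 46
Result: insert 28 as left child of 46
Final tree (level order): [26, 17, 48, 13, None, 47, 49, None, 14, 46, None, None, None, None, None, 28]


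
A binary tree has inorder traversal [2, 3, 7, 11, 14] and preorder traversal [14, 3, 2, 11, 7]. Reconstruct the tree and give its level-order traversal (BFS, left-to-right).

Inorder:  [2, 3, 7, 11, 14]
Preorder: [14, 3, 2, 11, 7]
Algorithm: preorder visits root first, so consume preorder in order;
for each root, split the current inorder slice at that value into
left-subtree inorder and right-subtree inorder, then recurse.
Recursive splits:
  root=14; inorder splits into left=[2, 3, 7, 11], right=[]
  root=3; inorder splits into left=[2], right=[7, 11]
  root=2; inorder splits into left=[], right=[]
  root=11; inorder splits into left=[7], right=[]
  root=7; inorder splits into left=[], right=[]
Reconstructed level-order: [14, 3, 2, 11, 7]


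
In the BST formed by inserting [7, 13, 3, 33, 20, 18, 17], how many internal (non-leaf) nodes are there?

Tree built from: [7, 13, 3, 33, 20, 18, 17]
Tree (level-order array): [7, 3, 13, None, None, None, 33, 20, None, 18, None, 17]
Rule: An internal node has at least one child.
Per-node child counts:
  node 7: 2 child(ren)
  node 3: 0 child(ren)
  node 13: 1 child(ren)
  node 33: 1 child(ren)
  node 20: 1 child(ren)
  node 18: 1 child(ren)
  node 17: 0 child(ren)
Matching nodes: [7, 13, 33, 20, 18]
Count of internal (non-leaf) nodes: 5


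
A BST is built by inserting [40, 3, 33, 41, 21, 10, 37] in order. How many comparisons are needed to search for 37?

Search path for 37: 40 -> 3 -> 33 -> 37
Found: True
Comparisons: 4


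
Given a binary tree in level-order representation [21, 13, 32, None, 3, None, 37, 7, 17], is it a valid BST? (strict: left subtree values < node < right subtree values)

Level-order array: [21, 13, 32, None, 3, None, 37, 7, 17]
Validate using subtree bounds (lo, hi): at each node, require lo < value < hi,
then recurse left with hi=value and right with lo=value.
Preorder trace (stopping at first violation):
  at node 21 with bounds (-inf, +inf): OK
  at node 13 with bounds (-inf, 21): OK
  at node 3 with bounds (13, 21): VIOLATION
Node 3 violates its bound: not (13 < 3 < 21).
Result: Not a valid BST


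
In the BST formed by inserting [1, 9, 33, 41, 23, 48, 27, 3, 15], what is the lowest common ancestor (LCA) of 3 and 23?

Tree insertion order: [1, 9, 33, 41, 23, 48, 27, 3, 15]
Tree (level-order array): [1, None, 9, 3, 33, None, None, 23, 41, 15, 27, None, 48]
In a BST, the LCA of p=3, q=23 is the first node v on the
root-to-leaf path with p <= v <= q (go left if both < v, right if both > v).
Walk from root:
  at 1: both 3 and 23 > 1, go right
  at 9: 3 <= 9 <= 23, this is the LCA
LCA = 9


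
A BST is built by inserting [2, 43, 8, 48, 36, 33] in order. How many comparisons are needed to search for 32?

Search path for 32: 2 -> 43 -> 8 -> 36 -> 33
Found: False
Comparisons: 5


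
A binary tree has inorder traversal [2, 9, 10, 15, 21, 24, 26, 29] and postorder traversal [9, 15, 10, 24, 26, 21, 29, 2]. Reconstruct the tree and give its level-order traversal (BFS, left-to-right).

Inorder:   [2, 9, 10, 15, 21, 24, 26, 29]
Postorder: [9, 15, 10, 24, 26, 21, 29, 2]
Algorithm: postorder visits root last, so walk postorder right-to-left;
each value is the root of the current inorder slice — split it at that
value, recurse on the right subtree first, then the left.
Recursive splits:
  root=2; inorder splits into left=[], right=[9, 10, 15, 21, 24, 26, 29]
  root=29; inorder splits into left=[9, 10, 15, 21, 24, 26], right=[]
  root=21; inorder splits into left=[9, 10, 15], right=[24, 26]
  root=26; inorder splits into left=[24], right=[]
  root=24; inorder splits into left=[], right=[]
  root=10; inorder splits into left=[9], right=[15]
  root=15; inorder splits into left=[], right=[]
  root=9; inorder splits into left=[], right=[]
Reconstructed level-order: [2, 29, 21, 10, 26, 9, 15, 24]


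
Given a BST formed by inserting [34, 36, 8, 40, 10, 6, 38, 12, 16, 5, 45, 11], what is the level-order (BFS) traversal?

Tree insertion order: [34, 36, 8, 40, 10, 6, 38, 12, 16, 5, 45, 11]
Tree (level-order array): [34, 8, 36, 6, 10, None, 40, 5, None, None, 12, 38, 45, None, None, 11, 16]
BFS from the root, enqueuing left then right child of each popped node:
  queue [34] -> pop 34, enqueue [8, 36], visited so far: [34]
  queue [8, 36] -> pop 8, enqueue [6, 10], visited so far: [34, 8]
  queue [36, 6, 10] -> pop 36, enqueue [40], visited so far: [34, 8, 36]
  queue [6, 10, 40] -> pop 6, enqueue [5], visited so far: [34, 8, 36, 6]
  queue [10, 40, 5] -> pop 10, enqueue [12], visited so far: [34, 8, 36, 6, 10]
  queue [40, 5, 12] -> pop 40, enqueue [38, 45], visited so far: [34, 8, 36, 6, 10, 40]
  queue [5, 12, 38, 45] -> pop 5, enqueue [none], visited so far: [34, 8, 36, 6, 10, 40, 5]
  queue [12, 38, 45] -> pop 12, enqueue [11, 16], visited so far: [34, 8, 36, 6, 10, 40, 5, 12]
  queue [38, 45, 11, 16] -> pop 38, enqueue [none], visited so far: [34, 8, 36, 6, 10, 40, 5, 12, 38]
  queue [45, 11, 16] -> pop 45, enqueue [none], visited so far: [34, 8, 36, 6, 10, 40, 5, 12, 38, 45]
  queue [11, 16] -> pop 11, enqueue [none], visited so far: [34, 8, 36, 6, 10, 40, 5, 12, 38, 45, 11]
  queue [16] -> pop 16, enqueue [none], visited so far: [34, 8, 36, 6, 10, 40, 5, 12, 38, 45, 11, 16]
Result: [34, 8, 36, 6, 10, 40, 5, 12, 38, 45, 11, 16]


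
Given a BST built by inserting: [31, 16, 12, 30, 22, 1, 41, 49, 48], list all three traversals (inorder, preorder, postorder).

Tree insertion order: [31, 16, 12, 30, 22, 1, 41, 49, 48]
Tree (level-order array): [31, 16, 41, 12, 30, None, 49, 1, None, 22, None, 48]
Inorder (L, root, R): [1, 12, 16, 22, 30, 31, 41, 48, 49]
Preorder (root, L, R): [31, 16, 12, 1, 30, 22, 41, 49, 48]
Postorder (L, R, root): [1, 12, 22, 30, 16, 48, 49, 41, 31]


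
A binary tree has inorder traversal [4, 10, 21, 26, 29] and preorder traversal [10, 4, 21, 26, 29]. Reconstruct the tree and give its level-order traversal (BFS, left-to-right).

Inorder:  [4, 10, 21, 26, 29]
Preorder: [10, 4, 21, 26, 29]
Algorithm: preorder visits root first, so consume preorder in order;
for each root, split the current inorder slice at that value into
left-subtree inorder and right-subtree inorder, then recurse.
Recursive splits:
  root=10; inorder splits into left=[4], right=[21, 26, 29]
  root=4; inorder splits into left=[], right=[]
  root=21; inorder splits into left=[], right=[26, 29]
  root=26; inorder splits into left=[], right=[29]
  root=29; inorder splits into left=[], right=[]
Reconstructed level-order: [10, 4, 21, 26, 29]


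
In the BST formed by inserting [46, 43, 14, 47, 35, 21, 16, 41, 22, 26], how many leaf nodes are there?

Tree built from: [46, 43, 14, 47, 35, 21, 16, 41, 22, 26]
Tree (level-order array): [46, 43, 47, 14, None, None, None, None, 35, 21, 41, 16, 22, None, None, None, None, None, 26]
Rule: A leaf has 0 children.
Per-node child counts:
  node 46: 2 child(ren)
  node 43: 1 child(ren)
  node 14: 1 child(ren)
  node 35: 2 child(ren)
  node 21: 2 child(ren)
  node 16: 0 child(ren)
  node 22: 1 child(ren)
  node 26: 0 child(ren)
  node 41: 0 child(ren)
  node 47: 0 child(ren)
Matching nodes: [16, 26, 41, 47]
Count of leaf nodes: 4


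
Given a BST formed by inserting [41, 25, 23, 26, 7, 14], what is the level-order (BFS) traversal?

Tree insertion order: [41, 25, 23, 26, 7, 14]
Tree (level-order array): [41, 25, None, 23, 26, 7, None, None, None, None, 14]
BFS from the root, enqueuing left then right child of each popped node:
  queue [41] -> pop 41, enqueue [25], visited so far: [41]
  queue [25] -> pop 25, enqueue [23, 26], visited so far: [41, 25]
  queue [23, 26] -> pop 23, enqueue [7], visited so far: [41, 25, 23]
  queue [26, 7] -> pop 26, enqueue [none], visited so far: [41, 25, 23, 26]
  queue [7] -> pop 7, enqueue [14], visited so far: [41, 25, 23, 26, 7]
  queue [14] -> pop 14, enqueue [none], visited so far: [41, 25, 23, 26, 7, 14]
Result: [41, 25, 23, 26, 7, 14]


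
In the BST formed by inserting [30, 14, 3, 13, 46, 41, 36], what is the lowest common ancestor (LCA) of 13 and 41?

Tree insertion order: [30, 14, 3, 13, 46, 41, 36]
Tree (level-order array): [30, 14, 46, 3, None, 41, None, None, 13, 36]
In a BST, the LCA of p=13, q=41 is the first node v on the
root-to-leaf path with p <= v <= q (go left if both < v, right if both > v).
Walk from root:
  at 30: 13 <= 30 <= 41, this is the LCA
LCA = 30


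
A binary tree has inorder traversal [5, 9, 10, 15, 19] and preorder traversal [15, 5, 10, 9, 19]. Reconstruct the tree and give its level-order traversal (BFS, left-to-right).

Inorder:  [5, 9, 10, 15, 19]
Preorder: [15, 5, 10, 9, 19]
Algorithm: preorder visits root first, so consume preorder in order;
for each root, split the current inorder slice at that value into
left-subtree inorder and right-subtree inorder, then recurse.
Recursive splits:
  root=15; inorder splits into left=[5, 9, 10], right=[19]
  root=5; inorder splits into left=[], right=[9, 10]
  root=10; inorder splits into left=[9], right=[]
  root=9; inorder splits into left=[], right=[]
  root=19; inorder splits into left=[], right=[]
Reconstructed level-order: [15, 5, 19, 10, 9]


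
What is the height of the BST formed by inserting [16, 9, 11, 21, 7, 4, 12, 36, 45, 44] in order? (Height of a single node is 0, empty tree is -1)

Insertion order: [16, 9, 11, 21, 7, 4, 12, 36, 45, 44]
Tree (level-order array): [16, 9, 21, 7, 11, None, 36, 4, None, None, 12, None, 45, None, None, None, None, 44]
Compute height bottom-up (empty subtree = -1):
  height(4) = 1 + max(-1, -1) = 0
  height(7) = 1 + max(0, -1) = 1
  height(12) = 1 + max(-1, -1) = 0
  height(11) = 1 + max(-1, 0) = 1
  height(9) = 1 + max(1, 1) = 2
  height(44) = 1 + max(-1, -1) = 0
  height(45) = 1 + max(0, -1) = 1
  height(36) = 1 + max(-1, 1) = 2
  height(21) = 1 + max(-1, 2) = 3
  height(16) = 1 + max(2, 3) = 4
Height = 4


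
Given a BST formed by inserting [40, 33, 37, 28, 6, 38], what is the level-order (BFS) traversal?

Tree insertion order: [40, 33, 37, 28, 6, 38]
Tree (level-order array): [40, 33, None, 28, 37, 6, None, None, 38]
BFS from the root, enqueuing left then right child of each popped node:
  queue [40] -> pop 40, enqueue [33], visited so far: [40]
  queue [33] -> pop 33, enqueue [28, 37], visited so far: [40, 33]
  queue [28, 37] -> pop 28, enqueue [6], visited so far: [40, 33, 28]
  queue [37, 6] -> pop 37, enqueue [38], visited so far: [40, 33, 28, 37]
  queue [6, 38] -> pop 6, enqueue [none], visited so far: [40, 33, 28, 37, 6]
  queue [38] -> pop 38, enqueue [none], visited so far: [40, 33, 28, 37, 6, 38]
Result: [40, 33, 28, 37, 6, 38]


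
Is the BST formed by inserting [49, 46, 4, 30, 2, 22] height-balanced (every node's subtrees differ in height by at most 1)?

Tree (level-order array): [49, 46, None, 4, None, 2, 30, None, None, 22]
Definition: a tree is height-balanced if, at every node, |h(left) - h(right)| <= 1 (empty subtree has height -1).
Bottom-up per-node check:
  node 2: h_left=-1, h_right=-1, diff=0 [OK], height=0
  node 22: h_left=-1, h_right=-1, diff=0 [OK], height=0
  node 30: h_left=0, h_right=-1, diff=1 [OK], height=1
  node 4: h_left=0, h_right=1, diff=1 [OK], height=2
  node 46: h_left=2, h_right=-1, diff=3 [FAIL (|2--1|=3 > 1)], height=3
  node 49: h_left=3, h_right=-1, diff=4 [FAIL (|3--1|=4 > 1)], height=4
Node 46 violates the condition: |2 - -1| = 3 > 1.
Result: Not balanced


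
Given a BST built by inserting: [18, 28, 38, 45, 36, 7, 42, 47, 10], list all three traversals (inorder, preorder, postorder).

Tree insertion order: [18, 28, 38, 45, 36, 7, 42, 47, 10]
Tree (level-order array): [18, 7, 28, None, 10, None, 38, None, None, 36, 45, None, None, 42, 47]
Inorder (L, root, R): [7, 10, 18, 28, 36, 38, 42, 45, 47]
Preorder (root, L, R): [18, 7, 10, 28, 38, 36, 45, 42, 47]
Postorder (L, R, root): [10, 7, 36, 42, 47, 45, 38, 28, 18]
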